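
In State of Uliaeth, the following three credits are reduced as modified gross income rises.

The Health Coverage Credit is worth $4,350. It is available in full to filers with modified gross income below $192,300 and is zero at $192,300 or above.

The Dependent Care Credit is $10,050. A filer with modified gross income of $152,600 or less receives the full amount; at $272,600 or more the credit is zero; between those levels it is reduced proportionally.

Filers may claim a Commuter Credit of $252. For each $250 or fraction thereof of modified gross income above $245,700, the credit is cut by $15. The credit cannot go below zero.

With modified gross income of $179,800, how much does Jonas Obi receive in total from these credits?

$12,374

Health Coverage Credit: $179,800 is below the $192,300 cutoff, so the full $4,350 applies.
Dependent Care Credit: $179,800 is $27,200 into a $120,000 phase-out range, leaving 92,800/120,000 of the credit: $10,050 × 92,800/120,000 = $7,772.
Commuter Credit: $179,800 is at or below the $245,700 threshold, so the full $252 applies.
Total: $4,350 + $7,772 + $252 = $12,374.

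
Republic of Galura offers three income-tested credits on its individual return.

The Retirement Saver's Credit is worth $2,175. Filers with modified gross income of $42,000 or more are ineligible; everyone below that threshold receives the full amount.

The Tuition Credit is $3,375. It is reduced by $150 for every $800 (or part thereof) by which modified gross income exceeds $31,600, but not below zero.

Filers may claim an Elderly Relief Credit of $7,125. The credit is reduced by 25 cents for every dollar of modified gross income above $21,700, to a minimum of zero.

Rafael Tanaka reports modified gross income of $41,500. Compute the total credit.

Retirement Saver's Credit: $41,500 is below the $42,000 cutoff, so the full $2,175 applies.
Tuition Credit: income exceeds $31,600 by $9,900, which is 13 full-or-partial $800 increments; reduction = 13 × $150 = $1,950, leaving $1,425.
Elderly Relief Credit: 25% of the $19,800 excess over $21,700 is $4,950; credit = $7,125 − $4,950 = $2,175.
Total: $2,175 + $1,425 + $2,175 = $5,775.

$5,775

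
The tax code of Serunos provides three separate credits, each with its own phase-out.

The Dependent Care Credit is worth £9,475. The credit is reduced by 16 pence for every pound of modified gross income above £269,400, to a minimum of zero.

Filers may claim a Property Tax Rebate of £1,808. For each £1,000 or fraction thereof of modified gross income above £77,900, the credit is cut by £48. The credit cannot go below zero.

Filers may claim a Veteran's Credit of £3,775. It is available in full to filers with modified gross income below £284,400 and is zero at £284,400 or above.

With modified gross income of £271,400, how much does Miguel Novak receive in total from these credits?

£12,930

Dependent Care Credit: 16% of the £2,000 excess over £269,400 is £320; credit = £9,475 − £320 = £9,155.
Property Tax Rebate: income exceeds £77,900 by £193,500 → 194 increments × £48 = £9,312 ≥ base, so the credit is £0.
Veteran's Credit: £271,400 is below the £284,400 cutoff, so the full £3,775 applies.
Total: £9,155 + £0 + £3,775 = £12,930.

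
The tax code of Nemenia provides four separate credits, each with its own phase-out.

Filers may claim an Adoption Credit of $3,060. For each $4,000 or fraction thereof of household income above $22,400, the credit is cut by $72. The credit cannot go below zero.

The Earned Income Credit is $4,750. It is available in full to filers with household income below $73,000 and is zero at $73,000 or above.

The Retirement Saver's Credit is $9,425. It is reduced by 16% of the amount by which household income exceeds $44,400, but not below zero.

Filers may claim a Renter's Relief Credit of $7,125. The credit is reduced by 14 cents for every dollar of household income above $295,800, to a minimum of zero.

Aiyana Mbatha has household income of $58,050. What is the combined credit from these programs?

$21,528

Adoption Credit: income exceeds $22,400 by $35,650, which is 9 full-or-partial $4,000 increments; reduction = 9 × $72 = $648, leaving $2,412.
Earned Income Credit: $58,050 is below the $73,000 cutoff, so the full $4,750 applies.
Retirement Saver's Credit: 16% of the $13,650 excess over $44,400 is $2,184; credit = $9,425 − $2,184 = $7,241.
Renter's Relief Credit: $58,050 is at or below the $295,800 threshold, so the full $7,125 applies.
Total: $2,412 + $4,750 + $7,241 + $7,125 = $21,528.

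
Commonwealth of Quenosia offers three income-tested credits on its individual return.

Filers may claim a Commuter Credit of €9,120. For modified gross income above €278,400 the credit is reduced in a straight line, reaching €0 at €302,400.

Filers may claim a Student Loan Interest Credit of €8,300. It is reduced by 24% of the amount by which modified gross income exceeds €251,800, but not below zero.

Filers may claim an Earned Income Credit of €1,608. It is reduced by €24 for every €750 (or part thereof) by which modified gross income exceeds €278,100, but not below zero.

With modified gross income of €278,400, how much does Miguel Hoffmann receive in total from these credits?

Commuter Credit: €278,400 is at or below the €278,400 threshold, so the full €9,120 applies.
Student Loan Interest Credit: 24% of the €26,600 excess over €251,800 is €6,384; credit = €8,300 − €6,384 = €1,916.
Earned Income Credit: income exceeds €278,100 by €300, which is 1 full-or-partial €750 increment; reduction = 1 × €24 = €24, leaving €1,584.
Total: €9,120 + €1,916 + €1,584 = €12,620.

€12,620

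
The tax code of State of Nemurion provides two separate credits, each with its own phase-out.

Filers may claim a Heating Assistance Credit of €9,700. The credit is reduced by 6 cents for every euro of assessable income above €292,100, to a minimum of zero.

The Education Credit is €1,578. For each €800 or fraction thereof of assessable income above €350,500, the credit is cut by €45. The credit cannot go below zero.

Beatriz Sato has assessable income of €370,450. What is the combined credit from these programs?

Heating Assistance Credit: 6% of the €78,350 excess over €292,100 is €4,701; credit = €9,700 − €4,701 = €4,999.
Education Credit: income exceeds €350,500 by €19,950, which is 25 full-or-partial €800 increments; reduction = 25 × €45 = €1,125, leaving €453.
Total: €4,999 + €453 = €5,452.

€5,452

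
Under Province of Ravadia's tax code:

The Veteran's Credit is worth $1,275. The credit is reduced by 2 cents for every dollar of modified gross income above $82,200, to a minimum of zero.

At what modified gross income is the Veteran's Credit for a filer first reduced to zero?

The credit falls by 2% of each dollar above $82,200, so it reaches zero when the excess is $1,275 / 2% = $63,750: income = $82,200 + $63,750 = $145,950.

$145,950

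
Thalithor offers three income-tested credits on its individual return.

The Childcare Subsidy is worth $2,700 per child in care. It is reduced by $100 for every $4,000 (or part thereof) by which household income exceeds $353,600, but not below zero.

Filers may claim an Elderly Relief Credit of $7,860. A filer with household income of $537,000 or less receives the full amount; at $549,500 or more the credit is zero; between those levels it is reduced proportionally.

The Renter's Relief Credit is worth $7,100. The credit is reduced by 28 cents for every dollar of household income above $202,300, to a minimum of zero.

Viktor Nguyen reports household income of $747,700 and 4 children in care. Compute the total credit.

$900

Childcare Subsidy: base = 4 × $2,700 = $10,800. income exceeds $353,600 by $394,100, which is 99 full-or-partial $4,000 increments; reduction = 99 × $100 = $9,900, leaving $900.
Elderly Relief Credit: $747,700 is at or above $549,500, so the credit is $0.
Renter's Relief Credit: 28% of the $545,400 excess over $202,300 is $152,712 ≥ base, so the credit is $0.
Total: $900 + $0 + $0 = $900.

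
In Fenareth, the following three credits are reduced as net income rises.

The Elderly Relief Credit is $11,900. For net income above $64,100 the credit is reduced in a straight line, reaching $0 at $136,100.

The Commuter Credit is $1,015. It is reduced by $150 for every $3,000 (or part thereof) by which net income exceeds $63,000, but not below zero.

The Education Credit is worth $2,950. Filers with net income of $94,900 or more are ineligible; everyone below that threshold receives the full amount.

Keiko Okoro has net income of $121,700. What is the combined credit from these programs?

$2,380

Elderly Relief Credit: $121,700 is $57,600 into a $72,000 phase-out range, leaving 14,400/72,000 of the credit: $11,900 × 14,400/72,000 = $2,380.
Commuter Credit: income exceeds $63,000 by $58,700 → 20 increments × $150 = $3,000 ≥ base, so the credit is $0.
Education Credit: $121,700 meets or exceeds the $94,900 cutoff, so the credit is $0.
Total: $2,380 + $0 + $0 = $2,380.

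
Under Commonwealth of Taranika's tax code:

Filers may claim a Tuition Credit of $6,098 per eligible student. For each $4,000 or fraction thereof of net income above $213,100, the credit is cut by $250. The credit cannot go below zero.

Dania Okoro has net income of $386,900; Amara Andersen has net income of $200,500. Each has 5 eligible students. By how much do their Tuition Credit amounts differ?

$11,000

Dania ($386,900): Tuition Credit: base = 5 × $6,098 = $30,490. income exceeds $213,100 by $173,800, which is 44 full-or-partial $4,000 increments; reduction = 44 × $250 = $11,000, leaving $19,490.
Amara ($200,500): Tuition Credit: base = 5 × $6,098 = $30,490. $200,500 is at or below the $213,100 threshold, so the full $30,490 applies.
Difference: |$19,490 − $30,490| = $11,000.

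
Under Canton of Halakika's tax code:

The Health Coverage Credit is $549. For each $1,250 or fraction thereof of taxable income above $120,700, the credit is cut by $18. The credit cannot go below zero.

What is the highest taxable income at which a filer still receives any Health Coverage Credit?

$158,200

After 30 increments the reduction is 30 × $18 = $540, leaving $9; one more increment wipes it out. Increment 30 ends at excess 30 × $1,250 = $37,500, so the highest qualifying income is $120,700 + $37,500 = $158,200.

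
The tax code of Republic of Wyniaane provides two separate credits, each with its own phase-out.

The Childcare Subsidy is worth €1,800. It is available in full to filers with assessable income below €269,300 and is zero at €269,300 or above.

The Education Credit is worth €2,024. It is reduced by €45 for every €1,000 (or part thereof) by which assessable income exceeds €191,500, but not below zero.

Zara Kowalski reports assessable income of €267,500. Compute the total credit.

Childcare Subsidy: €267,500 is below the €269,300 cutoff, so the full €1,800 applies.
Education Credit: income exceeds €191,500 by €76,000 → 76 increments × €45 = €3,420 ≥ base, so the credit is €0.
Total: €1,800 + €0 = €1,800.

€1,800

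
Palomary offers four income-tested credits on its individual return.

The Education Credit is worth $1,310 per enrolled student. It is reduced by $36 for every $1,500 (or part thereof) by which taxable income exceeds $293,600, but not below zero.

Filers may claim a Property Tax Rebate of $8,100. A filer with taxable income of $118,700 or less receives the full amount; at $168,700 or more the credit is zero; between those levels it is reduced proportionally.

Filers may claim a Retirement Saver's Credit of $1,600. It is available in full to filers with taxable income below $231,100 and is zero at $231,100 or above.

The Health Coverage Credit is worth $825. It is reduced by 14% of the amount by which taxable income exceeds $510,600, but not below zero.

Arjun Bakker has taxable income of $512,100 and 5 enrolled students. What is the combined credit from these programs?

Education Credit: base = 5 × $1,310 = $6,550. income exceeds $293,600 by $218,500, which is 146 full-or-partial $1,500 increments; reduction = 146 × $36 = $5,256, leaving $1,294.
Property Tax Rebate: $512,100 is at or above $168,700, so the credit is $0.
Retirement Saver's Credit: $512,100 meets or exceeds the $231,100 cutoff, so the credit is $0.
Health Coverage Credit: 14% of the $1,500 excess over $510,600 is $210; credit = $825 − $210 = $615.
Total: $1,294 + $0 + $0 + $615 = $1,909.

$1,909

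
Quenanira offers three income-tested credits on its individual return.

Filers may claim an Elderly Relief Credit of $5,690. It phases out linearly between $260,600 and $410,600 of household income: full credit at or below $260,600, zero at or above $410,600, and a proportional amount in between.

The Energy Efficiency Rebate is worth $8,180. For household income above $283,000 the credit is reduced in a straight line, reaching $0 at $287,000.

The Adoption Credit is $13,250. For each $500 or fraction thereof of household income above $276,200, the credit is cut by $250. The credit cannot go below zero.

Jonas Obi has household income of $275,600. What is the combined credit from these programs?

Elderly Relief Credit: $275,600 is $15,000 into a $150,000 phase-out range, leaving 135,000/150,000 of the credit: $5,690 × 135,000/150,000 = $5,121.
Energy Efficiency Rebate: $275,600 is at or below the $283,000 threshold, so the full $8,180 applies.
Adoption Credit: $275,600 is at or below the $276,200 threshold, so the full $13,250 applies.
Total: $5,121 + $8,180 + $13,250 = $26,551.

$26,551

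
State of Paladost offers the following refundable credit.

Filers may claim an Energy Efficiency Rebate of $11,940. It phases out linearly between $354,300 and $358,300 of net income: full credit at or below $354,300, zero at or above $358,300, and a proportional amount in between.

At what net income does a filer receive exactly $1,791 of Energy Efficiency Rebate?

$357,700

$1,791 is 1,791/11,940 of the full $11,940, so 10,149/11,940 of the $4,000 range has been used: income = $354,300 + $4,000 × 10,149/11,940 = $357,700.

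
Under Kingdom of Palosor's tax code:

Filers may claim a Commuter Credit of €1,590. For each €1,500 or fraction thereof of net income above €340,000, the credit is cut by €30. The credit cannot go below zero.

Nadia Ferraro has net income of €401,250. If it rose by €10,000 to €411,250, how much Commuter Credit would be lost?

€210

At €401,250 — income exceeds €340,000 by €61,250, which is 41 full-or-partial €1,500 increments; reduction = 41 × €30 = €1,230, leaving €360.
At €411,250 — income exceeds €340,000 by €71,250, which is 48 full-or-partial €1,500 increments; reduction = 48 × €30 = €1,440, leaving €150.
Lost: €360 − €150 = €210.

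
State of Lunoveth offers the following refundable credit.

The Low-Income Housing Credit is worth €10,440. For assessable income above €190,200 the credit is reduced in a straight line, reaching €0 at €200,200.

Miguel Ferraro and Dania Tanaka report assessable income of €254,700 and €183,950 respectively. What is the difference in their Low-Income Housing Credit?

Miguel (€254,700): Low-Income Housing Credit: €254,700 is at or above €200,200, so the credit is €0.
Dania (€183,950): Low-Income Housing Credit: €183,950 is at or below the €190,200 threshold, so the full €10,440 applies.
Difference: |€0 − €10,440| = €10,440.

€10,440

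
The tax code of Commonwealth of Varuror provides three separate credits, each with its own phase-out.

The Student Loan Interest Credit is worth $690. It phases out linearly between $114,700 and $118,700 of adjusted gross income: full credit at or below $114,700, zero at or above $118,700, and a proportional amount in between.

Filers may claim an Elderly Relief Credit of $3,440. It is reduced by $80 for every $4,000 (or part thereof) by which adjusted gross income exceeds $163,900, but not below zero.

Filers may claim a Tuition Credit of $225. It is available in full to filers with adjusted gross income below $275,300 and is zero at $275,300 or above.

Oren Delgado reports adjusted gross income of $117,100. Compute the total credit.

$3,941

Student Loan Interest Credit: $117,100 is $2,400 into a $4,000 phase-out range, leaving 1,600/4,000 of the credit: $690 × 1,600/4,000 = $276.
Elderly Relief Credit: $117,100 is at or below the $163,900 threshold, so the full $3,440 applies.
Tuition Credit: $117,100 is below the $275,300 cutoff, so the full $225 applies.
Total: $276 + $3,440 + $225 = $3,941.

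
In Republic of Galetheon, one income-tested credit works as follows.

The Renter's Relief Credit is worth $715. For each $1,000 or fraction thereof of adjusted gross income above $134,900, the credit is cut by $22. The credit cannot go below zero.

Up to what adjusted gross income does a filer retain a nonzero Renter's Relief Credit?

After 32 increments the reduction is 32 × $22 = $704, leaving $11; one more increment wipes it out. Increment 32 ends at excess 32 × $1,000 = $32,000, so the highest qualifying income is $134,900 + $32,000 = $166,900.

$166,900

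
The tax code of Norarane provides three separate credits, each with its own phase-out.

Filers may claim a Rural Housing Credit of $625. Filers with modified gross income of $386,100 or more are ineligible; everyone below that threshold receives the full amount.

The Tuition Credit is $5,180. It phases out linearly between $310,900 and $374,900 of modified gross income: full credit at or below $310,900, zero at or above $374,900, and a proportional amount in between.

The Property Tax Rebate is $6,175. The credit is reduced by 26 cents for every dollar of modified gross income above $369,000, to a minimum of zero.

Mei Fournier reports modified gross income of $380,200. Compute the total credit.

$3,888

Rural Housing Credit: $380,200 is below the $386,100 cutoff, so the full $625 applies.
Tuition Credit: $380,200 is at or above $374,900, so the credit is $0.
Property Tax Rebate: 26% of the $11,200 excess over $369,000 is $2,912; credit = $6,175 − $2,912 = $3,263.
Total: $625 + $0 + $3,263 = $3,888.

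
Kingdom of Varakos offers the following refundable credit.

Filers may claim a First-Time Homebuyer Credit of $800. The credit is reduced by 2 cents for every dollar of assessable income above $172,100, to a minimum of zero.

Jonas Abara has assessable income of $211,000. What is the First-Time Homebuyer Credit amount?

First-Time Homebuyer Credit: 2% of the $38,900 excess over $172,100 is $778; credit = $800 − $778 = $22.

$22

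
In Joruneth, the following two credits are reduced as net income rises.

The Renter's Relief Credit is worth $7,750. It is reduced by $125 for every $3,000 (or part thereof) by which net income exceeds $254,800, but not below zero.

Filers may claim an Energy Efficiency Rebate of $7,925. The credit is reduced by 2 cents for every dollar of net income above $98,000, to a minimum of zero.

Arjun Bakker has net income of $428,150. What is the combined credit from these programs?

Renter's Relief Credit: income exceeds $254,800 by $173,350, which is 58 full-or-partial $3,000 increments; reduction = 58 × $125 = $7,250, leaving $500.
Energy Efficiency Rebate: 2% of the $330,150 excess over $98,000 is $6,603; credit = $7,925 − $6,603 = $1,322.
Total: $500 + $1,322 = $1,822.

$1,822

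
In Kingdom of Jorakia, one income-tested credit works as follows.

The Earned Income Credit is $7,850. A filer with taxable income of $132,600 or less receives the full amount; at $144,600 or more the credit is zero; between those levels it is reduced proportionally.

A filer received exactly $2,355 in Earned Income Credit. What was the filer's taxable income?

$2,355 is 2,355/7,850 of the full $7,850, so 5,495/7,850 of the $12,000 range has been used: income = $132,600 + $12,000 × 5,495/7,850 = $141,000.

$141,000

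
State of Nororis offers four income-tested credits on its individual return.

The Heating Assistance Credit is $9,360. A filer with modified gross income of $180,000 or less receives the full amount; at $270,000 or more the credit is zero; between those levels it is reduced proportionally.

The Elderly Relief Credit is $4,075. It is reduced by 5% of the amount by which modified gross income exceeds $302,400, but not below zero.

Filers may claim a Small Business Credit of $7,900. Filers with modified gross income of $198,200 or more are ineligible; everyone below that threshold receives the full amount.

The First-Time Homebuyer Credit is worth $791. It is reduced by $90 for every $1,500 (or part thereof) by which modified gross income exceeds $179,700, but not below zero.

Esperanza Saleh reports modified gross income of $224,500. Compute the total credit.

$8,807

Heating Assistance Credit: $224,500 is $44,500 into a $90,000 phase-out range, leaving 45,500/90,000 of the credit: $9,360 × 45,500/90,000 = $4,732.
Elderly Relief Credit: $224,500 is at or below the $302,400 threshold, so the full $4,075 applies.
Small Business Credit: $224,500 meets or exceeds the $198,200 cutoff, so the credit is $0.
First-Time Homebuyer Credit: income exceeds $179,700 by $44,800 → 30 increments × $90 = $2,700 ≥ base, so the credit is $0.
Total: $4,732 + $4,075 + $0 + $0 = $8,807.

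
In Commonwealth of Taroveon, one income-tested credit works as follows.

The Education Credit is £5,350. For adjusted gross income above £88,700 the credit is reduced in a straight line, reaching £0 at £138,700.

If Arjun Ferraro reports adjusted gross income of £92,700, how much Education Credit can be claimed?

£4,922

Education Credit: £92,700 is £4,000 into a £50,000 phase-out range, leaving 46,000/50,000 of the credit: £5,350 × 46,000/50,000 = £4,922.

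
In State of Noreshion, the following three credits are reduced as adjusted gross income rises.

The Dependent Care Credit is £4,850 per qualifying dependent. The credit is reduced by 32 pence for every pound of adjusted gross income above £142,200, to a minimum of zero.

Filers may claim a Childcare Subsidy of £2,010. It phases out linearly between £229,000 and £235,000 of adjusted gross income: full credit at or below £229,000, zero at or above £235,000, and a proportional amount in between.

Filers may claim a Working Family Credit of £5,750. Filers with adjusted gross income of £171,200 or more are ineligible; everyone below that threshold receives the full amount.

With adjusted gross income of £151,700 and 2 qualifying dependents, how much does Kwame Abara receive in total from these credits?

£14,420

Dependent Care Credit: base = 2 × £4,850 = £9,700. 32% of the £9,500 excess over £142,200 is £3,040; credit = £9,700 − £3,040 = £6,660.
Childcare Subsidy: £151,700 is at or below the £229,000 threshold, so the full £2,010 applies.
Working Family Credit: £151,700 is below the £171,200 cutoff, so the full £5,750 applies.
Total: £6,660 + £2,010 + £5,750 = £14,420.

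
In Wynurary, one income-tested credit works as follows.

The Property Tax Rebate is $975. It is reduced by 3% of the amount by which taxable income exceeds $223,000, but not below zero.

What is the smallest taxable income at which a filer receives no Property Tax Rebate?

The credit falls by 3% of each dollar above $223,000, so it reaches zero when the excess is $975 / 3% = $32,500: income = $223,000 + $32,500 = $255,500.

$255,500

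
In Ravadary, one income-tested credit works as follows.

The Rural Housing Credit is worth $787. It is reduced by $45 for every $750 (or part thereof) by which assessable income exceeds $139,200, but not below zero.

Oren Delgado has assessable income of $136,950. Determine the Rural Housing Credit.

Rural Housing Credit: $136,950 is at or below the $139,200 threshold, so the full $787 applies.

$787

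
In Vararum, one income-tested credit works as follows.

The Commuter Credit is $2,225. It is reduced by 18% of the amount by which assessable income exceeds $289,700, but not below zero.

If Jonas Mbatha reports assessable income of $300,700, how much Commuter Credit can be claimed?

$245

Commuter Credit: 18% of the $11,000 excess over $289,700 is $1,980; credit = $2,225 − $1,980 = $245.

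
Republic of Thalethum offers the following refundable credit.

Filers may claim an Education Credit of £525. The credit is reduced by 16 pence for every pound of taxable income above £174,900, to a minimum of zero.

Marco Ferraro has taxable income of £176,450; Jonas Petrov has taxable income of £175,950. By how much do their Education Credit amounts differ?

£80

Marco (£176,450): Education Credit: 16% of the £1,550 excess over £174,900 is £248; credit = £525 − £248 = £277.
Jonas (£175,950): Education Credit: 16% of the £1,050 excess over £174,900 is £168; credit = £525 − £168 = £357.
Difference: |£277 − £357| = £80.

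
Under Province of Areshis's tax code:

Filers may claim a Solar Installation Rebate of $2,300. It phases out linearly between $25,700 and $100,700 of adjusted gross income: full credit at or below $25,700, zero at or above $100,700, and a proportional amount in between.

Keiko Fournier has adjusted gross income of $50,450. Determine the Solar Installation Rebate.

Solar Installation Rebate: $50,450 is $24,750 into a $75,000 phase-out range, leaving 50,250/75,000 of the credit: $2,300 × 50,250/75,000 = $1,541.

$1,541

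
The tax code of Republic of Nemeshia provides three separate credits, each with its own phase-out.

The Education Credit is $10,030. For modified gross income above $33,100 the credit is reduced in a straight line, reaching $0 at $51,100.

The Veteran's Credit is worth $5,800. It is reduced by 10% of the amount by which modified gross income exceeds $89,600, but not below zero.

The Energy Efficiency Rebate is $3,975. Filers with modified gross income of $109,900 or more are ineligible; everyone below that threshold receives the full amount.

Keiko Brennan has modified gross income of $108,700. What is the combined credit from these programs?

$7,865

Education Credit: $108,700 is at or above $51,100, so the credit is $0.
Veteran's Credit: 10% of the $19,100 excess over $89,600 is $1,910; credit = $5,800 − $1,910 = $3,890.
Energy Efficiency Rebate: $108,700 is below the $109,900 cutoff, so the full $3,975 applies.
Total: $0 + $3,890 + $3,975 = $7,865.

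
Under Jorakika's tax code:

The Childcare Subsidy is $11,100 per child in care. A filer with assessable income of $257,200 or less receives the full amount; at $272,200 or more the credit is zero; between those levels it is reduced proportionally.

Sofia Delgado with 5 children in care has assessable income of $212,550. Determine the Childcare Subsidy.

$55,500

Childcare Subsidy: base = 5 × $11,100 = $55,500. $212,550 is at or below the $257,200 threshold, so the full $55,500 applies.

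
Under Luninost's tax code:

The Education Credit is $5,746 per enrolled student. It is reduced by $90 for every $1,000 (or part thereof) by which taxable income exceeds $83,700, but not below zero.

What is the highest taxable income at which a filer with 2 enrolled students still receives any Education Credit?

$210,700

Full credit = 2 × $5,746 = $11,492.
After 127 increments the reduction is 127 × $90 = $11,430, leaving $62; one more increment wipes it out. Increment 127 ends at excess 127 × $1,000 = $127,000, so the highest qualifying income is $83,700 + $127,000 = $210,700.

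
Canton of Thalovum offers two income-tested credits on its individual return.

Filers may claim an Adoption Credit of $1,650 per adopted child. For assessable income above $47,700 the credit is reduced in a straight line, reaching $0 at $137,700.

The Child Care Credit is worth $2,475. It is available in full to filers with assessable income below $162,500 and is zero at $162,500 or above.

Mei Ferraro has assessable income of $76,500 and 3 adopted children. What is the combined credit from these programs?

Adoption Credit: base = 3 × $1,650 = $4,950. $76,500 is $28,800 into a $90,000 phase-out range, leaving 61,200/90,000 of the credit: $4,950 × 61,200/90,000 = $3,366.
Child Care Credit: $76,500 is below the $162,500 cutoff, so the full $2,475 applies.
Total: $3,366 + $2,475 = $5,841.

$5,841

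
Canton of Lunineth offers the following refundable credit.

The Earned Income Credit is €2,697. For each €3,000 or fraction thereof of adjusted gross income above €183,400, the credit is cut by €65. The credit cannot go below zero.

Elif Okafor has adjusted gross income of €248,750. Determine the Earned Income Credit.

Earned Income Credit: income exceeds €183,400 by €65,350, which is 22 full-or-partial €3,000 increments; reduction = 22 × €65 = €1,430, leaving €1,267.

€1,267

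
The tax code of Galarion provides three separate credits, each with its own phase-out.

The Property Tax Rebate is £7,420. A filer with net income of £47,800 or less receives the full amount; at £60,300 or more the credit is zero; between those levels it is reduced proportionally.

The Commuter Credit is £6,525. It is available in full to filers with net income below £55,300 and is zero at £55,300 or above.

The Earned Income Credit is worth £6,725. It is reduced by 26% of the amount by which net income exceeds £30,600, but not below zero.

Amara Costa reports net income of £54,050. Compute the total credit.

£10,863

Property Tax Rebate: £54,050 is £6,250 into a £12,500 phase-out range, leaving 6,250/12,500 of the credit: £7,420 × 6,250/12,500 = £3,710.
Commuter Credit: £54,050 is below the £55,300 cutoff, so the full £6,525 applies.
Earned Income Credit: 26% of the £23,450 excess over £30,600 is £6,097; credit = £6,725 − £6,097 = £628.
Total: £3,710 + £6,525 + £628 = £10,863.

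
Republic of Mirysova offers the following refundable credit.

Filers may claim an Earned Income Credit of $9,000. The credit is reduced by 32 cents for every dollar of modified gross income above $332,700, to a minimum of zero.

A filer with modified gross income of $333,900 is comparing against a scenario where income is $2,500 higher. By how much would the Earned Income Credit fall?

At $333,900 — 32% of the $1,200 excess over $332,700 is $384; credit = $9,000 − $384 = $8,616.
At $336,400 — 32% of the $3,700 excess over $332,700 is $1,184; credit = $9,000 − $1,184 = $7,816.
Lost: $8,616 − $7,816 = $800.

$800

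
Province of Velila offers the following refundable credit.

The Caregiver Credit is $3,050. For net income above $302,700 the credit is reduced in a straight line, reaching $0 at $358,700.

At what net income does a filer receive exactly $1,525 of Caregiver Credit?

$330,700

$1,525 is 1,525/3,050 of the full $3,050, so 1,525/3,050 of the $56,000 range has been used: income = $302,700 + $56,000 × 1,525/3,050 = $330,700.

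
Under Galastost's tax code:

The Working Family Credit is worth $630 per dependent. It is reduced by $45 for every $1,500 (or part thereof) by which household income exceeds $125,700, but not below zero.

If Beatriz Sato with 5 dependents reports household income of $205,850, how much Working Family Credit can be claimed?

$720

Working Family Credit: base = 5 × $630 = $3,150. income exceeds $125,700 by $80,150, which is 54 full-or-partial $1,500 increments; reduction = 54 × $45 = $2,430, leaving $720.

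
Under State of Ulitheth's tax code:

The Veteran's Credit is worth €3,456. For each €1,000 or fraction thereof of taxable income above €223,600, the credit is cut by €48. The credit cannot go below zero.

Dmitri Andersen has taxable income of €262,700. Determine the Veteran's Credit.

€1,536

Veteran's Credit: income exceeds €223,600 by €39,100, which is 40 full-or-partial €1,000 increments; reduction = 40 × €48 = €1,920, leaving €1,536.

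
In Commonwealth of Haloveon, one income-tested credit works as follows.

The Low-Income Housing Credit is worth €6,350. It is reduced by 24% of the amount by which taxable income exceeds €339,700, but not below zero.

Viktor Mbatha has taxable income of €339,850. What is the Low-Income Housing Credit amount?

€6,314

Low-Income Housing Credit: 24% of the €150 excess over €339,700 is €36; credit = €6,350 − €36 = €6,314.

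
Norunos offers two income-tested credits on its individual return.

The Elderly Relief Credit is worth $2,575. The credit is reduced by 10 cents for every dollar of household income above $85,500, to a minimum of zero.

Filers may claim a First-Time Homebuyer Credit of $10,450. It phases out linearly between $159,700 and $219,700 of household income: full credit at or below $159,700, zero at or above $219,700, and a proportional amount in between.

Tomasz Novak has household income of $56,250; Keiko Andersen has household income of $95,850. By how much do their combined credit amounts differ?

$1,035

Tomasz ($56,250): Elderly Relief Credit: $56,250 is at or below the $85,500 threshold, so the full $2,575 applies. First-Time Homebuyer Credit: $56,250 is at or below the $159,700 threshold, so the full $10,450 applies. total $2,575 + $10,450 = $13,025
Keiko ($95,850): Elderly Relief Credit: 10% of the $10,350 excess over $85,500 is $1,035; credit = $2,575 − $1,035 = $1,540. First-Time Homebuyer Credit: $95,850 is at or below the $159,700 threshold, so the full $10,450 applies. total $1,540 + $10,450 = $11,990
Difference: |$13,025 − $11,990| = $1,035.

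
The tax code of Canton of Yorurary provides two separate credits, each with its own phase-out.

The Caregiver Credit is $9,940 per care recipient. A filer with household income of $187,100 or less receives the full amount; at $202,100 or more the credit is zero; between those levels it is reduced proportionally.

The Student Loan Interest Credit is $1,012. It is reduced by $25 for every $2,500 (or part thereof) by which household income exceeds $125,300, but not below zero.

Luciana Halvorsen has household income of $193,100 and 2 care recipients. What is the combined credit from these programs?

$12,240

Caregiver Credit: base = 2 × $9,940 = $19,880. $193,100 is $6,000 into a $15,000 phase-out range, leaving 9,000/15,000 of the credit: $19,880 × 9,000/15,000 = $11,928.
Student Loan Interest Credit: income exceeds $125,300 by $67,800, which is 28 full-or-partial $2,500 increments; reduction = 28 × $25 = $700, leaving $312.
Total: $11,928 + $312 = $12,240.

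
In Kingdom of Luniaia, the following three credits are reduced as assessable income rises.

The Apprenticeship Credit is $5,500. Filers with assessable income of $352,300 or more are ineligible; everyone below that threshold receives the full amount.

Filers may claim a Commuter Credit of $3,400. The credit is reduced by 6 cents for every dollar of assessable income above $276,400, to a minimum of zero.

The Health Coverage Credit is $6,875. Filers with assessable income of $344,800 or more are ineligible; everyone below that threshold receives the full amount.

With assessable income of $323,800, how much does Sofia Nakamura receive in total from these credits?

Apprenticeship Credit: $323,800 is below the $352,300 cutoff, so the full $5,500 applies.
Commuter Credit: 6% of the $47,400 excess over $276,400 is $2,844; credit = $3,400 − $2,844 = $556.
Health Coverage Credit: $323,800 is below the $344,800 cutoff, so the full $6,875 applies.
Total: $5,500 + $556 + $6,875 = $12,931.

$12,931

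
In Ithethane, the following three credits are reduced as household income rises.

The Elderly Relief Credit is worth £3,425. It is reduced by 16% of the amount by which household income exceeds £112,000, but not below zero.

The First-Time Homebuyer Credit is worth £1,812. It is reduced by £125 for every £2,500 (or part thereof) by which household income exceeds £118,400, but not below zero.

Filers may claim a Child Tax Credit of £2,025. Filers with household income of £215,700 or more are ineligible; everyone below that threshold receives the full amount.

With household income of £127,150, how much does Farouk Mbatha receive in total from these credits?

£4,338

Elderly Relief Credit: 16% of the £15,150 excess over £112,000 is £2,424; credit = £3,425 − £2,424 = £1,001.
First-Time Homebuyer Credit: income exceeds £118,400 by £8,750, which is 4 full-or-partial £2,500 increments; reduction = 4 × £125 = £500, leaving £1,312.
Child Tax Credit: £127,150 is below the £215,700 cutoff, so the full £2,025 applies.
Total: £1,001 + £1,312 + £2,025 = £4,338.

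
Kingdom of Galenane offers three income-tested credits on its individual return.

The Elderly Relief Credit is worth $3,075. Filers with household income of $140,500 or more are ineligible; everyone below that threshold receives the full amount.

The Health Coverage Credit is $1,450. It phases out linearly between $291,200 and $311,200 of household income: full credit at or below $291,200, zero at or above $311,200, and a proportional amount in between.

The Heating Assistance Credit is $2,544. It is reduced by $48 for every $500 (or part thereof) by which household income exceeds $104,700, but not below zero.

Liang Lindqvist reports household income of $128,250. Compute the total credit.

Elderly Relief Credit: $128,250 is below the $140,500 cutoff, so the full $3,075 applies.
Health Coverage Credit: $128,250 is at or below the $291,200 threshold, so the full $1,450 applies.
Heating Assistance Credit: income exceeds $104,700 by $23,550, which is 48 full-or-partial $500 increments; reduction = 48 × $48 = $2,304, leaving $240.
Total: $3,075 + $1,450 + $240 = $4,765.

$4,765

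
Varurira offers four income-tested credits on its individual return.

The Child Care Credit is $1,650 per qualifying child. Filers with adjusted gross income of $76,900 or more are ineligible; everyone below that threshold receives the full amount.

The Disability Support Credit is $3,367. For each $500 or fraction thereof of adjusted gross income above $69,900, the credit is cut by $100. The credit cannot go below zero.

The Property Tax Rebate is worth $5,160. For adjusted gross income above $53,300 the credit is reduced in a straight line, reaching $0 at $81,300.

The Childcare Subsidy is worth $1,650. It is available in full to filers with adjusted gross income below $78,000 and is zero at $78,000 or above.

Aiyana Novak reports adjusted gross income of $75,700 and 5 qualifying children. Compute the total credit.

Child Care Credit: base = 5 × $1,650 = $8,250. $75,700 is below the $76,900 cutoff, so the full $8,250 applies.
Disability Support Credit: income exceeds $69,900 by $5,800, which is 12 full-or-partial $500 increments; reduction = 12 × $100 = $1,200, leaving $2,167.
Property Tax Rebate: $75,700 is $22,400 into a $28,000 phase-out range, leaving 5,600/28,000 of the credit: $5,160 × 5,600/28,000 = $1,032.
Childcare Subsidy: $75,700 is below the $78,000 cutoff, so the full $1,650 applies.
Total: $8,250 + $2,167 + $1,032 + $1,650 = $13,099.

$13,099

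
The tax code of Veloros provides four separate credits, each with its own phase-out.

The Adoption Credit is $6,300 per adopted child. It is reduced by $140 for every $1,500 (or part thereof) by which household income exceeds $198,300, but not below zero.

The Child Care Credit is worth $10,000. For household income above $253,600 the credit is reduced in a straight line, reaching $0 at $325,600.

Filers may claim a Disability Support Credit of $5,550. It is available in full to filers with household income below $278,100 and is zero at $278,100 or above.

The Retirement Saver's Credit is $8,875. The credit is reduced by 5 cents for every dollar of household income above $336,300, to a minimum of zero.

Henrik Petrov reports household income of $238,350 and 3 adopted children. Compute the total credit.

$39,545

Adoption Credit: base = 3 × $6,300 = $18,900. income exceeds $198,300 by $40,050, which is 27 full-or-partial $1,500 increments; reduction = 27 × $140 = $3,780, leaving $15,120.
Child Care Credit: $238,350 is at or below the $253,600 threshold, so the full $10,000 applies.
Disability Support Credit: $238,350 is below the $278,100 cutoff, so the full $5,550 applies.
Retirement Saver's Credit: $238,350 is at or below the $336,300 threshold, so the full $8,875 applies.
Total: $15,120 + $10,000 + $5,550 + $8,875 = $39,545.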